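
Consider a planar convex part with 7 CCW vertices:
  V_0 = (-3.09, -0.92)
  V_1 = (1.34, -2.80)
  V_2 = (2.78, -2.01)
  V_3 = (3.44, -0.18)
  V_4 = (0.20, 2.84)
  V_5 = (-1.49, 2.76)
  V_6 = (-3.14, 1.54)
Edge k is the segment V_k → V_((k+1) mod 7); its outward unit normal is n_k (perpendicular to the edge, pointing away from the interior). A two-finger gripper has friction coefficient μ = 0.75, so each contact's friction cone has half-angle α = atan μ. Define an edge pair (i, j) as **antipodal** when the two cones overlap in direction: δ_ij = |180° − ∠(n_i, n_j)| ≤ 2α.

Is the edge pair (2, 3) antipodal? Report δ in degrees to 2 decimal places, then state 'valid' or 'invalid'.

δ = 113.16°, invalid

α = atan 0.75 = 36.87°;  2α = 73.74°
edge 2: e_2 = (+0.66, +1.83);  n_2 = (+0.9407, -0.3393)
edge 3: e_3 = (-3.24, +3.02);  n_3 = (+0.6818, +0.7315)
∠(n_2, n_3) = 66.84°
δ = |180° − 66.84°| = 113.16°
113.16° > 2α = 73.74°  →  invalid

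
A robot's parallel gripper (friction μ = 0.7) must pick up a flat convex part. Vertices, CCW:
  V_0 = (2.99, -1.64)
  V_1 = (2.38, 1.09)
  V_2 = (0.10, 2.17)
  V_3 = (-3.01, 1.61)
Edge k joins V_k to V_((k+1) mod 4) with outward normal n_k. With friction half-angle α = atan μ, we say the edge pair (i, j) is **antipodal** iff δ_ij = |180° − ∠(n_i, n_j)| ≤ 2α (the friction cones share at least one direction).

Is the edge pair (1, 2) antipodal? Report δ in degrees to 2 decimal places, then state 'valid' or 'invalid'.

δ = 144.45°, invalid

α = atan 0.7 = 34.99°;  2α = 69.98°
edge 1: e_1 = (-2.28, +1.08);  n_1 = (+0.4281, +0.9037)
edge 2: e_2 = (-3.11, -0.56);  n_2 = (-0.1772, +0.9842)
∠(n_1, n_2) = 35.55°
δ = |180° − 35.55°| = 144.45°
144.45° > 2α = 69.98°  →  invalid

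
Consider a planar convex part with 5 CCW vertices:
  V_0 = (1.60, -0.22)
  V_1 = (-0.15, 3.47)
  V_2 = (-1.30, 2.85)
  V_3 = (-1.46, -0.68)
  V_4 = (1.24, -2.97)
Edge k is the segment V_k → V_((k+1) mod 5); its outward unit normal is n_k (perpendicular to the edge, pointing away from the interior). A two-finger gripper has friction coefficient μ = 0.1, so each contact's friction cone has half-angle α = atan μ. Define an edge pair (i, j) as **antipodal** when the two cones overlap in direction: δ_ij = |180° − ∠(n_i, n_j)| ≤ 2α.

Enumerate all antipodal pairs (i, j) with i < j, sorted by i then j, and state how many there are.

count = 1; pairs: (2,4)

α = atan 0.1 = 5.71°;  2α = 11.42°
n_0 = (+0.9035, +0.4285)
n_1 = (-0.4746, +0.8802)
n_2 = (-0.9990, +0.0453)
n_3 = (-0.6468, -0.7626)
n_4 = (+0.9915, -0.1298)
  (0,1): δ = 87.04°  ·
  (0,2): δ = 27.97°  ·
  (0,3): δ = 24.32°  ·
  (0,4): δ = 147.17°  ·
  (1,2): δ = 120.93°  ·
  (1,3): δ = 68.63°  ·
  (1,4): δ = 54.21°  ·
  (2,3): δ = 127.71°  ·
  (2,4): δ = 4.86°  ✓
  (3,4): δ = 57.16°  ·
antipodal pairs: 1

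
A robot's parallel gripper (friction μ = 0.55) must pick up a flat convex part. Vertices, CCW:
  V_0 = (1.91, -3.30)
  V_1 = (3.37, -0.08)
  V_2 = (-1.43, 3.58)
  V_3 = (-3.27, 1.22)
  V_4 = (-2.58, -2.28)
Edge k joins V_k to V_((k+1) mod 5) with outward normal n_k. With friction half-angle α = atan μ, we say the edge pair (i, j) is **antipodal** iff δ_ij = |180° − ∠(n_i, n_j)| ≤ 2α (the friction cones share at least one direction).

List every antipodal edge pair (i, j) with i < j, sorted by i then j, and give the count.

count = 4; pairs: (0,2), (0,3), (1,3), (1,4)

α = atan 0.55 = 28.81°;  2α = 57.62°
n_0 = (+0.9108, -0.4130)
n_1 = (+0.6063, +0.7952)
n_2 = (-0.7886, +0.6149)
n_3 = (-0.9811, -0.1934)
n_4 = (-0.2215, -0.9752)
  (0,1): δ = 102.94°  ·
  (0,2): δ = 13.55°  ✓
  (0,3): δ = 35.54°  ✓
  (0,4): δ = 101.59°  ·
  (1,2): δ = 90.62°  ·
  (1,3): δ = 41.52°  ✓
  (1,4): δ = 24.53°  ✓
  (2,3): δ = 130.91°  ·
  (2,4): δ = 64.86°  ·
  (3,4): δ = 113.95°  ·
antipodal pairs: 4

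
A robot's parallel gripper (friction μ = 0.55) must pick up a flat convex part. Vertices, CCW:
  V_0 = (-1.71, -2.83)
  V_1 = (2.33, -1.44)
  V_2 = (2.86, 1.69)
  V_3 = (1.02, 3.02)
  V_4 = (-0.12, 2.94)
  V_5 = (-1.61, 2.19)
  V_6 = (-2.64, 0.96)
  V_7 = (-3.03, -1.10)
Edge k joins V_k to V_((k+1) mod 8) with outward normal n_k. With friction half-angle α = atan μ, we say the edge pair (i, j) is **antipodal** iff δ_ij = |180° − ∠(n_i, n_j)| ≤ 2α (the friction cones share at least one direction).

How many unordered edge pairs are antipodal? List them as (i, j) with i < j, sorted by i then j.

α = atan 0.55 = 28.81°;  2α = 57.62°
n_0 = (+0.3253, -0.9456)
n_1 = (+0.9860, -0.1670)
n_2 = (+0.5858, +0.8104)
n_3 = (-0.0700, +0.9975)
n_4 = (-0.4496, +0.8932)
n_5 = (-0.7667, +0.6420)
n_6 = (-0.9825, +0.1860)
n_7 = (-0.7950, -0.6066)
  (0,1): δ = 118.60°  ·
  (0,2): δ = 54.85°  ✓
  (0,3): δ = 14.97°  ✓
  (0,4): δ = 7.73°  ✓
  (0,5): δ = 31.07°  ✓
  (0,6): δ = 60.29°  ·
  (0,7): δ = 108.36°  ·
  (1,2): δ = 116.25°  ·
  (1,3): δ = 76.38°  ·
  (1,4): δ = 53.67°  ✓
  (1,5): δ = 30.33°  ✓
  (1,6): δ = 1.11°  ✓
  (1,7): δ = 46.95°  ✓
  (2,3): δ = 140.13°  ·
  (2,4): δ = 117.42°  ·
  (2,5): δ = 94.08°  ·
  (2,6): δ = 64.86°  ·
  (2,7): δ = 16.80°  ✓
  (3,4): δ = 157.30°  ·
  (3,5): δ = 133.96°  ·
  (3,6): δ = 104.73°  ·
  (3,7): δ = 56.67°  ✓
  (4,5): δ = 156.66°  ·
  (4,6): δ = 127.44°  ·
  (4,7): δ = 79.37°  ·
  (5,6): δ = 150.78°  ·
  (5,7): δ = 102.71°  ·
  (6,7): δ = 131.94°  ·
antipodal pairs: 10

count = 10; pairs: (0,2), (0,3), (0,4), (0,5), (1,4), (1,5), (1,6), (1,7), (2,7), (3,7)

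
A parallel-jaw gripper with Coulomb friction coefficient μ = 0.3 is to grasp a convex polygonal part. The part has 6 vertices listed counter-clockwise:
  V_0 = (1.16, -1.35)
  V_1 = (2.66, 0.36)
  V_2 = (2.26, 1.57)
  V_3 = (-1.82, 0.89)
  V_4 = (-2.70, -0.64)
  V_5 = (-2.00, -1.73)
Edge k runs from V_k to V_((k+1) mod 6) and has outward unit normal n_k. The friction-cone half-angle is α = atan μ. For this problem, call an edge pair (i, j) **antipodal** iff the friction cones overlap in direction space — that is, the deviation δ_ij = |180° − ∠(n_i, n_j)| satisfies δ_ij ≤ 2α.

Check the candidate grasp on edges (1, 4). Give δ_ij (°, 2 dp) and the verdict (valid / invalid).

α = atan 0.3 = 16.70°;  2α = 33.40°
edge 1: e_1 = (-0.40, +1.21);  n_1 = (+0.9495, +0.3139)
edge 4: e_4 = (+0.70, -1.09);  n_4 = (-0.8414, -0.5404)
∠(n_1, n_4) = 165.58°
δ = |180° − 165.58°| = 14.42°
14.42° ≤ 2α = 33.40°  →  valid

δ = 14.42°, valid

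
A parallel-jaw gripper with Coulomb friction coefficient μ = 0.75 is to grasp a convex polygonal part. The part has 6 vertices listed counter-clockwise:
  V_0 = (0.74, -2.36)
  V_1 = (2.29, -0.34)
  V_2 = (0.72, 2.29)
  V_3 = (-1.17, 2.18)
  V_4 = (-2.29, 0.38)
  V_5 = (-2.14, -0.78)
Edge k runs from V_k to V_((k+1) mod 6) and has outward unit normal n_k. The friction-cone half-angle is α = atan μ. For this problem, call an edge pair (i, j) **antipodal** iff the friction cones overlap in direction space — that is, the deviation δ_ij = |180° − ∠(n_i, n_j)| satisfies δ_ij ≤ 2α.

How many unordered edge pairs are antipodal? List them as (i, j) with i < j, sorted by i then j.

α = atan 0.75 = 36.87°;  2α = 73.74°
n_0 = (+0.7934, -0.6088)
n_1 = (+0.8586, +0.5126)
n_2 = (-0.0581, +0.9983)
n_3 = (-0.8491, +0.5283)
n_4 = (-0.9917, -0.1282)
n_5 = (-0.4810, -0.8767)
  (0,1): δ = 111.66°  ·
  (0,2): δ = 49.17°  ✓
  (0,3): δ = 5.61°  ✓
  (0,4): δ = 44.87°  ✓
  (0,5): δ = 98.75°  ·
  (1,2): δ = 117.50°  ·
  (1,3): δ = 62.73°  ✓
  (1,4): δ = 23.47°  ✓
  (1,5): δ = 30.41°  ✓
  (2,3): δ = 125.22°  ·
  (2,4): δ = 85.96°  ·
  (2,5): δ = 32.08°  ✓
  (3,4): δ = 140.74°  ·
  (3,5): δ = 86.86°  ·
  (4,5): δ = 126.12°  ·
antipodal pairs: 7

count = 7; pairs: (0,2), (0,3), (0,4), (1,3), (1,4), (1,5), (2,5)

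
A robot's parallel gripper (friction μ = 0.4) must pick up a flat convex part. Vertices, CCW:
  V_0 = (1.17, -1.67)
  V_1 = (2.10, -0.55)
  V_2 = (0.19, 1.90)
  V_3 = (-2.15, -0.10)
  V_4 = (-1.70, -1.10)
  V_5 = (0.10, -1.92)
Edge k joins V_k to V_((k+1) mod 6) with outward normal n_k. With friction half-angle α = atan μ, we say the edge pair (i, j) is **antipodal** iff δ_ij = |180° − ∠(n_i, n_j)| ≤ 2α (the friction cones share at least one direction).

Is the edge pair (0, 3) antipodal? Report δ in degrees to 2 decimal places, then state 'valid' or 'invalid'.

δ = 63.93°, invalid

α = atan 0.4 = 21.80°;  2α = 43.60°
edge 0: e_0 = (+0.93, +1.12);  n_0 = (+0.7693, -0.6388)
edge 3: e_3 = (+0.45, -1.00);  n_3 = (-0.9119, -0.4104)
∠(n_0, n_3) = 116.07°
δ = |180° − 116.07°| = 63.93°
63.93° > 2α = 43.60°  →  invalid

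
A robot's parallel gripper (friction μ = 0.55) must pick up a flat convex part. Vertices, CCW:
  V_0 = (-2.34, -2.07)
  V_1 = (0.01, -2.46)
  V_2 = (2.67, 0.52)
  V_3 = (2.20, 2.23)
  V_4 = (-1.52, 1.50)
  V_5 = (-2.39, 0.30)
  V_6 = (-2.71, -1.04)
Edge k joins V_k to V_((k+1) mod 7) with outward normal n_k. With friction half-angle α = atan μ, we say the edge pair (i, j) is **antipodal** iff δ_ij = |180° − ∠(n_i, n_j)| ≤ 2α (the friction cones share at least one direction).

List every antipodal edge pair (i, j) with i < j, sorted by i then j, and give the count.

count = 7; pairs: (0,3), (1,3), (1,4), (1,5), (2,4), (2,5), (2,6)

α = atan 0.55 = 28.81°;  2α = 57.62°
n_0 = (-0.1637, -0.9865)
n_1 = (+0.7460, -0.6659)
n_2 = (+0.9642, +0.2650)
n_3 = (-0.1926, +0.9813)
n_4 = (-0.8096, +0.5870)
n_5 = (-0.9727, +0.2323)
n_6 = (-0.9411, -0.3381)
  (0,1): δ = 122.33°  ·
  (0,2): δ = 65.21°  ·
  (0,3): δ = 20.53°  ✓
  (0,4): δ = 63.48°  ·
  (0,5): δ = 85.99°  ·
  (0,6): δ = 119.18°  ·
  (1,2): δ = 122.88°  ·
  (1,3): δ = 37.14°  ✓
  (1,4): δ = 5.81°  ✓
  (1,5): δ = 28.32°  ✓
  (1,6): δ = 61.51°  ·
  (2,3): δ = 94.27°  ·
  (2,4): δ = 51.31°  ✓
  (2,5): δ = 28.80°  ✓
  (2,6): δ = 4.39°  ✓
  (3,4): δ = 137.04°  ·
  (3,5): δ = 114.53°  ·
  (3,6): δ = 81.34°  ·
  (4,5): δ = 157.49°  ·
  (4,6): δ = 124.30°  ·
  (5,6): δ = 146.81°  ·
antipodal pairs: 7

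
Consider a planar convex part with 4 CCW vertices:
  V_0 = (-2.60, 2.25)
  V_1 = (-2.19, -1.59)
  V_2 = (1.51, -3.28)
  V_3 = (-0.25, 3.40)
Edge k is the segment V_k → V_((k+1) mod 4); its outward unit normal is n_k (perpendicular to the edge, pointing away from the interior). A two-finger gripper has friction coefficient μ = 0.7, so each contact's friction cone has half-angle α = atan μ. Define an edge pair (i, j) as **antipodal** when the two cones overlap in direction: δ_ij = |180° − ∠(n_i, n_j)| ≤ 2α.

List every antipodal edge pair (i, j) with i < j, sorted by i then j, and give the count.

count = 3; pairs: (0,2), (1,2), (1,3)

α = atan 0.7 = 34.99°;  2α = 69.98°
n_0 = (-0.9943, -0.1062)
n_1 = (-0.4155, -0.9096)
n_2 = (+0.9670, +0.2548)
n_3 = (-0.4396, +0.8982)
  (0,1): δ = 120.64°  ·
  (0,2): δ = 8.67°  ✓
  (0,3): δ = 109.98°  ·
  (1,2): δ = 50.69°  ✓
  (1,3): δ = 50.62°  ✓
  (2,3): δ = 78.69°  ·
antipodal pairs: 3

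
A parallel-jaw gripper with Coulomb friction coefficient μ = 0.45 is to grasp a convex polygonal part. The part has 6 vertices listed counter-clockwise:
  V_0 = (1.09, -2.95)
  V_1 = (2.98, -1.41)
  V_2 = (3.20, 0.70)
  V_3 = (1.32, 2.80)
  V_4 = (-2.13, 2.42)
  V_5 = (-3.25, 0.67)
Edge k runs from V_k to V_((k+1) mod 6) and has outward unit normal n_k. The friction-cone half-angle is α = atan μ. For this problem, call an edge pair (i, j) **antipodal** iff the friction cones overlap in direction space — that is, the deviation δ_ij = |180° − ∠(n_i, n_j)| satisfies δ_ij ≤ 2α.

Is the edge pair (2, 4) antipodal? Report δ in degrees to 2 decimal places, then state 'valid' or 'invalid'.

δ = 74.46°, invalid

α = atan 0.45 = 24.23°;  2α = 48.46°
edge 2: e_2 = (-1.88, +2.10);  n_2 = (+0.7451, +0.6670)
edge 4: e_4 = (-1.12, -1.75);  n_4 = (-0.8423, +0.5391)
∠(n_2, n_4) = 105.54°
δ = |180° − 105.54°| = 74.46°
74.46° > 2α = 48.46°  →  invalid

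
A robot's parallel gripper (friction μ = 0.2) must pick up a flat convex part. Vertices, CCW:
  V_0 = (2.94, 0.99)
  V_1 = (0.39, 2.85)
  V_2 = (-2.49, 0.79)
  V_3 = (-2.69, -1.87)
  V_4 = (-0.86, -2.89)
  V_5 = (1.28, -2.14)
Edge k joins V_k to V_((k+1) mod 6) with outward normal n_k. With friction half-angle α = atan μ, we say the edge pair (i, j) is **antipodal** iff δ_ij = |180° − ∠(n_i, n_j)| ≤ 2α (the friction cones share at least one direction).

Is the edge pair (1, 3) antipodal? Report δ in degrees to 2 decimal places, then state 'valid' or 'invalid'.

α = atan 0.2 = 11.31°;  2α = 22.62°
edge 1: e_1 = (-2.88, -2.06);  n_1 = (-0.5818, +0.8134)
edge 3: e_3 = (+1.83, -1.02);  n_3 = (-0.4869, -0.8735)
∠(n_1, n_3) = 115.29°
δ = |180° − 115.29°| = 64.71°
64.71° > 2α = 22.62°  →  invalid

δ = 64.71°, invalid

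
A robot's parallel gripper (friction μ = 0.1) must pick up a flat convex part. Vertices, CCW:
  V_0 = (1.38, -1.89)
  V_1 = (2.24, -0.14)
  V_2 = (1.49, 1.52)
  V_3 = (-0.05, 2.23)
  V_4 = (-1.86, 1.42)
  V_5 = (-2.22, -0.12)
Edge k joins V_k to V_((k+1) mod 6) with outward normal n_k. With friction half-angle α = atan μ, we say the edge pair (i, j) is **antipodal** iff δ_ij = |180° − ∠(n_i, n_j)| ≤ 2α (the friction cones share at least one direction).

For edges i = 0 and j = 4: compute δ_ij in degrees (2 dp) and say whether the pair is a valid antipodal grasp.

δ = 13.01°, invalid

α = atan 0.1 = 5.71°;  2α = 11.42°
edge 0: e_0 = (+0.86, +1.75);  n_0 = (+0.8975, -0.4410)
edge 4: e_4 = (-0.36, -1.54);  n_4 = (-0.9737, +0.2276)
∠(n_0, n_4) = 166.99°
δ = |180° − 166.99°| = 13.01°
13.01° > 2α = 11.42°  →  invalid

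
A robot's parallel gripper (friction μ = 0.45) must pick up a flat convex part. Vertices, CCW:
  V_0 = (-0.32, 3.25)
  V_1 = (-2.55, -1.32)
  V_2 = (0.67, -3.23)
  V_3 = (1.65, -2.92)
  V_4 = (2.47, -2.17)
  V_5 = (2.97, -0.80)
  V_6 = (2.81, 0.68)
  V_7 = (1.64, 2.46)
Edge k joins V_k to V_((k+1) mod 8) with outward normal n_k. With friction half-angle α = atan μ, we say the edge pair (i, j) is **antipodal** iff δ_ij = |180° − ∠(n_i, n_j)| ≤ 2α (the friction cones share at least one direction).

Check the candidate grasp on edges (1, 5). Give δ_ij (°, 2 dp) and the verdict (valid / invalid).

δ = 53.15°, invalid

α = atan 0.45 = 24.23°;  2α = 48.46°
edge 1: e_1 = (+3.22, -1.91);  n_1 = (-0.5102, -0.8601)
edge 5: e_5 = (-0.16, +1.48);  n_5 = (+0.9942, +0.1075)
∠(n_1, n_5) = 126.85°
δ = |180° − 126.85°| = 53.15°
53.15° > 2α = 48.46°  →  invalid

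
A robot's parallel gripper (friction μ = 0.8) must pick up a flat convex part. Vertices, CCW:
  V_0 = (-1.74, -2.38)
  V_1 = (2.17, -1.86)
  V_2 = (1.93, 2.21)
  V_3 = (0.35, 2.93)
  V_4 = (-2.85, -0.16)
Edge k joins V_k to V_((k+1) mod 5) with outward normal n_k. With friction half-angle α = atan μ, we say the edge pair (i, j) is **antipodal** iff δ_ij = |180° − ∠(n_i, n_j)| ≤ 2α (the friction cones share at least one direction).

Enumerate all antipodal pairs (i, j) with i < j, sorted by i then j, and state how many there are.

α = atan 0.8 = 38.66°;  2α = 77.32°
n_0 = (+0.1318, -0.9913)
n_1 = (+0.9983, +0.0589)
n_2 = (+0.4147, +0.9100)
n_3 = (-0.6946, +0.7194)
n_4 = (-0.8944, -0.4472)
  (0,1): δ = 94.20°  ·
  (0,2): δ = 32.07°  ✓
  (0,3): δ = 36.42°  ✓
  (0,4): δ = 108.99°  ·
  (1,2): δ = 117.87°  ·
  (1,3): δ = 49.38°  ✓
  (1,4): δ = 23.19°  ✓
  (2,3): δ = 111.50°  ·
  (2,4): δ = 38.94°  ✓
  (3,4): δ = 107.43°  ·
antipodal pairs: 5

count = 5; pairs: (0,2), (0,3), (1,3), (1,4), (2,4)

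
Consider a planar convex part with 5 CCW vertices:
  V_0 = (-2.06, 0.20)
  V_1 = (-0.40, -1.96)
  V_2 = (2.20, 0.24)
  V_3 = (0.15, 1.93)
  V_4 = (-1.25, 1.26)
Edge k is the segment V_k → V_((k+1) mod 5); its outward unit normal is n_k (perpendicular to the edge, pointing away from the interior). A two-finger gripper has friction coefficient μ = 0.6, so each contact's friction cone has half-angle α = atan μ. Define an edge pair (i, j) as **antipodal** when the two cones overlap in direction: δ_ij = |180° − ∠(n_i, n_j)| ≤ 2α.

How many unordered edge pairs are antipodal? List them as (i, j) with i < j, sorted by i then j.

count = 3; pairs: (0,2), (1,3), (1,4)

α = atan 0.6 = 30.96°;  2α = 61.93°
n_0 = (-0.7929, -0.6094)
n_1 = (+0.6459, -0.7634)
n_2 = (+0.6361, +0.7716)
n_3 = (-0.4317, +0.9020)
n_4 = (-0.7946, +0.6072)
  (0,1): δ = 87.31°  ·
  (0,2): δ = 12.96°  ✓
  (0,3): δ = 78.03°  ·
  (0,4): δ = 105.07°  ·
  (1,2): δ = 79.74°  ·
  (1,3): δ = 14.66°  ✓
  (1,4): δ = 12.38°  ✓
  (2,3): δ = 114.92°  ·
  (2,4): δ = 87.88°  ·
  (3,4): δ = 152.96°  ·
antipodal pairs: 3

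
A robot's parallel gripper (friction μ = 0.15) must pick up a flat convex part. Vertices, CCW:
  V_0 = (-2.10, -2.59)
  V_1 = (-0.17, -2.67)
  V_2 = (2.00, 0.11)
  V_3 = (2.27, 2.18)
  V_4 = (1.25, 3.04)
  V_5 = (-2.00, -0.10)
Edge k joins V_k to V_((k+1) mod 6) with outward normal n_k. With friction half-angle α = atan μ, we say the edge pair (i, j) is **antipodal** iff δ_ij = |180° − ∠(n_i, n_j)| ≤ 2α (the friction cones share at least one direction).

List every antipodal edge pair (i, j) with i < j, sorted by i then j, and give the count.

α = atan 0.15 = 8.53°;  2α = 17.06°
n_0 = (-0.0414, -0.9991)
n_1 = (+0.7883, -0.6153)
n_2 = (+0.9916, -0.1293)
n_3 = (+0.6446, +0.7645)
n_4 = (-0.6948, +0.7192)
n_5 = (-0.9992, +0.0401)
  (0,1): δ = 125.60°  ·
  (0,2): δ = 95.06°  ·
  (0,3): δ = 37.76°  ·
  (0,4): δ = 46.39°  ·
  (0,5): δ = 90.07°  ·
  (1,2): δ = 149.46°  ·
  (1,3): δ = 92.16°  ·
  (1,4): δ = 8.01°  ✓
  (1,5): δ = 35.67°  ·
  (2,3): δ = 122.70°  ·
  (2,4): δ = 38.55°  ·
  (2,5): δ = 5.13°  ✓
  (3,4): δ = 95.85°  ·
  (3,5): δ = 52.16°  ·
  (4,5): δ = 136.31°  ·
antipodal pairs: 2

count = 2; pairs: (1,4), (2,5)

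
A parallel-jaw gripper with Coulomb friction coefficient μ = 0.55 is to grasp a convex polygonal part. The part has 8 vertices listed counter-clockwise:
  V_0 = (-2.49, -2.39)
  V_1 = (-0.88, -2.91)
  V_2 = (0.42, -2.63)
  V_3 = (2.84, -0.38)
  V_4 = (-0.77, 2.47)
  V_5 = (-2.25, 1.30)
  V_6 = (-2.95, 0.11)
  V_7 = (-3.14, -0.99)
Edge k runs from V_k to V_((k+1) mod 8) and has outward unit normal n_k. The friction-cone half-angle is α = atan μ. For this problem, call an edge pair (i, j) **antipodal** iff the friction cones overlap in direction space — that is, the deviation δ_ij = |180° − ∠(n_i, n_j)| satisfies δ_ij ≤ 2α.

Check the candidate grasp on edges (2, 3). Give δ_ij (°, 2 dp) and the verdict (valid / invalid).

α = atan 0.55 = 28.81°;  2α = 57.62°
edge 2: e_2 = (+2.42, +2.25);  n_2 = (+0.6809, -0.7324)
edge 3: e_3 = (-3.61, +2.85);  n_3 = (+0.6196, +0.7849)
∠(n_2, n_3) = 98.79°
δ = |180° − 98.79°| = 81.21°
81.21° > 2α = 57.62°  →  invalid

δ = 81.21°, invalid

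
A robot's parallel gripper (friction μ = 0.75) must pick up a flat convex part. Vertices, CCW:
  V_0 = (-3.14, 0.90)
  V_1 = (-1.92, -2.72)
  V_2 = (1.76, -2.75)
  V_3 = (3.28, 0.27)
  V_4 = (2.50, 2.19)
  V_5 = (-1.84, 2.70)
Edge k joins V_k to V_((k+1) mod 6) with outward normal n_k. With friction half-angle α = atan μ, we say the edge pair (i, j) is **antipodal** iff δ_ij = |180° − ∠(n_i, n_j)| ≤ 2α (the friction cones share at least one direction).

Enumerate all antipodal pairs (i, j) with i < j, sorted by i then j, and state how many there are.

count = 9; pairs: (0,2), (0,3), (0,4), (1,3), (1,4), (1,5), (2,4), (2,5), (3,5)

α = atan 0.75 = 36.87°;  2α = 73.74°
n_0 = (-0.9476, -0.3194)
n_1 = (-0.0082, -1.0000)
n_2 = (+0.8932, -0.4496)
n_3 = (+0.9265, +0.3764)
n_4 = (+0.1167, +0.9932)
n_5 = (-0.8107, +0.5855)
  (0,1): δ = 109.09°  ·
  (0,2): δ = 45.34°  ✓
  (0,3): δ = 3.48°  ✓
  (0,4): δ = 64.67°  ✓
  (0,5): δ = 125.54°  ·
  (1,2): δ = 116.25°  ·
  (1,3): δ = 67.42°  ✓
  (1,4): δ = 6.24°  ✓
  (1,5): δ = 54.63°  ✓
  (2,3): δ = 131.17°  ·
  (2,4): δ = 69.99°  ✓
  (2,5): δ = 9.12°  ✓
  (3,4): δ = 118.81°  ·
  (3,5): δ = 57.95°  ✓
  (4,5): δ = 119.14°  ·
antipodal pairs: 9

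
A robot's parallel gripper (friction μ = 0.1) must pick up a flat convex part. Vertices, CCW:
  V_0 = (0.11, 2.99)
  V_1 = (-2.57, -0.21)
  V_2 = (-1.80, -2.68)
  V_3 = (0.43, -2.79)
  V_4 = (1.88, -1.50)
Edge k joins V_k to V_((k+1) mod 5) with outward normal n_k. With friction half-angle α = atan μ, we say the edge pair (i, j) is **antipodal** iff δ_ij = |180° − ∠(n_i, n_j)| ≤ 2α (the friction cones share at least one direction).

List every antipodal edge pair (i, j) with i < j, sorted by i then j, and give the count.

count = 2; pairs: (0,3), (1,4)

α = atan 0.1 = 5.71°;  2α = 11.42°
n_0 = (-0.7666, +0.6421)
n_1 = (-0.9547, -0.2976)
n_2 = (-0.0493, -0.9988)
n_3 = (+0.6647, -0.7471)
n_4 = (+0.9303, +0.3667)
  (0,1): δ = 122.74°  ·
  (0,2): δ = 52.88°  ·
  (0,3): δ = 8.40°  ✓
  (0,4): δ = 61.46°  ·
  (1,2): δ = 110.14°  ·
  (1,3): δ = 65.66°  ·
  (1,4): δ = 4.20°  ✓
  (2,3): δ = 135.52°  ·
  (2,4): δ = 65.66°  ·
  (3,4): δ = 110.14°  ·
antipodal pairs: 2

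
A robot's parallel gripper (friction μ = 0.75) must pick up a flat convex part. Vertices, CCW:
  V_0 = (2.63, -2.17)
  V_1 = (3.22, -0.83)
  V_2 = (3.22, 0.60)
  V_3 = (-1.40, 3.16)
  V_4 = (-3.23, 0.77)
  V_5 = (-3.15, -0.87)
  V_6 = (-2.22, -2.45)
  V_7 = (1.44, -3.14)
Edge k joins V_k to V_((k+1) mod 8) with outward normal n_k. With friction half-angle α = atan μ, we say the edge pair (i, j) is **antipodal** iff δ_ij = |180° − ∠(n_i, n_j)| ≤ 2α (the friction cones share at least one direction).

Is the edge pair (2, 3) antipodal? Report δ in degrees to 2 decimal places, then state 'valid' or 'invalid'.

δ = 98.45°, invalid

α = atan 0.75 = 36.87°;  2α = 73.74°
edge 2: e_2 = (-4.62, +2.56);  n_2 = (+0.4847, +0.8747)
edge 3: e_3 = (-1.83, -2.39);  n_3 = (-0.7940, +0.6079)
∠(n_2, n_3) = 81.55°
δ = |180° − 81.55°| = 98.45°
98.45° > 2α = 73.74°  →  invalid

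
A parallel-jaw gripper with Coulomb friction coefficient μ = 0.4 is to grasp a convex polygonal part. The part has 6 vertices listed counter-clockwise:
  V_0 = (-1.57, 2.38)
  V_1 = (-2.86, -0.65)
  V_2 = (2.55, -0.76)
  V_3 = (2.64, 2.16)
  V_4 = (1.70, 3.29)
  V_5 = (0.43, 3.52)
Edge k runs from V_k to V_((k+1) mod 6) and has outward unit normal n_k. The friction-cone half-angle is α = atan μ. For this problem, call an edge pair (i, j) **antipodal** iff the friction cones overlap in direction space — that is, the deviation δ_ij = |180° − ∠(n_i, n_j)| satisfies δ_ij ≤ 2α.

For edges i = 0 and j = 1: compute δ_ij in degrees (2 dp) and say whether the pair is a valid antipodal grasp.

δ = 68.10°, invalid

α = atan 0.4 = 21.80°;  2α = 43.60°
edge 0: e_0 = (-1.29, -3.03);  n_0 = (-0.9201, +0.3917)
edge 1: e_1 = (+5.41, -0.11);  n_1 = (-0.0203, -0.9998)
∠(n_0, n_1) = 111.90°
δ = |180° − 111.90°| = 68.10°
68.10° > 2α = 43.60°  →  invalid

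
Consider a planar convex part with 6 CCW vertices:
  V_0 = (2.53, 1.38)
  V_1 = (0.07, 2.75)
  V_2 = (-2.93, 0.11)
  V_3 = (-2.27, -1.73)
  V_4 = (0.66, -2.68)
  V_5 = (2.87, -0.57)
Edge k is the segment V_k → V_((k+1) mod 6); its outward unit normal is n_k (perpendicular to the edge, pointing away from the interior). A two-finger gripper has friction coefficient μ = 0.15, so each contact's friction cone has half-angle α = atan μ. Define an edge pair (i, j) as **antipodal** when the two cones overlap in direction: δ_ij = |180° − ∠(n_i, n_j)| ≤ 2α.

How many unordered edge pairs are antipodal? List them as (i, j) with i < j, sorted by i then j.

α = atan 0.15 = 8.53°;  2α = 17.06°
n_0 = (+0.4865, +0.8737)
n_1 = (-0.6606, +0.7507)
n_2 = (-0.9413, -0.3376)
n_3 = (-0.3084, -0.9512)
n_4 = (+0.6906, -0.7233)
n_5 = (+0.9851, +0.1718)
  (0,1): δ = 109.54°  ·
  (0,2): δ = 41.15°  ·
  (0,3): δ = 11.15°  ✓
  (0,4): δ = 72.79°  ·
  (0,5): δ = 129.00°  ·
  (1,2): δ = 111.62°  ·
  (1,3): δ = 59.31°  ·
  (1,4): δ = 2.33°  ✓
  (1,5): δ = 58.54°  ·
  (2,3): δ = 127.70°  ·
  (2,4): δ = 66.06°  ·
  (2,5): δ = 9.84°  ✓
  (3,4): δ = 118.36°  ·
  (3,5): δ = 62.15°  ·
  (4,5): δ = 123.78°  ·
antipodal pairs: 3

count = 3; pairs: (0,3), (1,4), (2,5)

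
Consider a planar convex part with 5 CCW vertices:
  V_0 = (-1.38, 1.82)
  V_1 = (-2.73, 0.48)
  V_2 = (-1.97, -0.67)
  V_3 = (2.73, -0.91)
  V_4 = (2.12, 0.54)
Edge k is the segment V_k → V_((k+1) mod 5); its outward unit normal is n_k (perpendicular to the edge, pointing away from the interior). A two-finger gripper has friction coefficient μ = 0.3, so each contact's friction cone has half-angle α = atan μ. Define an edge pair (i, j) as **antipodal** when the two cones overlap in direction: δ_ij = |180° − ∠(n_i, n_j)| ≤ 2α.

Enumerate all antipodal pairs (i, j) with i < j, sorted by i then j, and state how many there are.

α = atan 0.3 = 16.70°;  2α = 33.40°
n_0 = (-0.7045, +0.7097)
n_1 = (-0.8343, -0.5513)
n_2 = (-0.0510, -0.9987)
n_3 = (+0.9218, +0.3878)
n_4 = (+0.3435, +0.9392)
  (0,1): δ = 101.33°  ·
  (0,2): δ = 47.71°  ·
  (0,3): δ = 68.03°  ·
  (0,4): δ = 115.12°  ·
  (1,2): δ = 126.38°  ·
  (1,3): δ = 10.64°  ✓
  (1,4): δ = 36.45°  ·
  (2,3): δ = 64.26°  ·
  (2,4): δ = 17.16°  ✓
  (3,4): δ = 132.90°  ·
antipodal pairs: 2

count = 2; pairs: (1,3), (2,4)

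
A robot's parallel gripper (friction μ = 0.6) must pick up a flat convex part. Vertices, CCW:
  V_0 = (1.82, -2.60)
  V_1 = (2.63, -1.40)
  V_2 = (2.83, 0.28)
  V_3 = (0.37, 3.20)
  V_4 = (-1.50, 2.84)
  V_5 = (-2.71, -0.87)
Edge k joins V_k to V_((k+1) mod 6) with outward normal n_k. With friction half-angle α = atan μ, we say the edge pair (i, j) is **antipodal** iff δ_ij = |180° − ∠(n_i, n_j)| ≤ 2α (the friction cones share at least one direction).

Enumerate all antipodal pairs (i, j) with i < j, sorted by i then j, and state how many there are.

count = 6; pairs: (0,3), (0,4), (1,4), (2,4), (2,5), (3,5)

α = atan 0.6 = 30.96°;  2α = 61.93°
n_0 = (+0.8288, -0.5595)
n_1 = (+0.9930, -0.1182)
n_2 = (+0.7648, +0.6443)
n_3 = (-0.1890, +0.9820)
n_4 = (-0.9507, +0.3101)
n_5 = (-0.3568, -0.9342)
  (0,1): δ = 152.77°  ·
  (0,2): δ = 105.87°  ·
  (0,3): δ = 45.08°  ✓
  (0,4): δ = 15.96°  ✓
  (0,5): δ = 103.12°  ·
  (1,2): δ = 133.10°  ·
  (1,3): δ = 72.31°  ·
  (1,4): δ = 11.27°  ✓
  (1,5): δ = 75.89°  ·
  (2,3): δ = 119.22°  ·
  (2,4): δ = 58.18°  ✓
  (2,5): δ = 28.99°  ✓
  (3,4): δ = 118.96°  ·
  (3,5): δ = 31.80°  ✓
  (4,5): δ = 92.84°  ·
antipodal pairs: 6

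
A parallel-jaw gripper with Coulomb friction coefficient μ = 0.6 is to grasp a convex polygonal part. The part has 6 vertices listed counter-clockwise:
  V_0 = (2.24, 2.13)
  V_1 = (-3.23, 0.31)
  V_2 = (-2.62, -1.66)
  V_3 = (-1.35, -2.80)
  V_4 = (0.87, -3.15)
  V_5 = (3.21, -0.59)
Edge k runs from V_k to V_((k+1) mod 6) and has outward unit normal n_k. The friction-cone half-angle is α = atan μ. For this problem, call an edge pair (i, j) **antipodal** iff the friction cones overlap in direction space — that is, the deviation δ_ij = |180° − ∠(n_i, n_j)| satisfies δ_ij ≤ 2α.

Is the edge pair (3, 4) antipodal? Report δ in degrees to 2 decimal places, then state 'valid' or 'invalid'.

δ = 123.47°, invalid

α = atan 0.6 = 30.96°;  2α = 61.93°
edge 3: e_3 = (+2.22, -0.35);  n_3 = (-0.1557, -0.9878)
edge 4: e_4 = (+2.34, +2.56);  n_4 = (+0.7381, -0.6747)
∠(n_3, n_4) = 56.53°
δ = |180° − 56.53°| = 123.47°
123.47° > 2α = 61.93°  →  invalid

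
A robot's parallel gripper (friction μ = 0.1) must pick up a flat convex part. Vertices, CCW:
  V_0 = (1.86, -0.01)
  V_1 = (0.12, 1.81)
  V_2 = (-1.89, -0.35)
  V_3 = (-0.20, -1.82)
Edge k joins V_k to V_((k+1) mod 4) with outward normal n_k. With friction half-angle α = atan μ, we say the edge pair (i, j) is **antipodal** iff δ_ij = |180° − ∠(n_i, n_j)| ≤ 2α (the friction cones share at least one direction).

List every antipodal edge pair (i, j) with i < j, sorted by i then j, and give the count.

count = 2; pairs: (0,2), (1,3)

α = atan 0.1 = 5.71°;  2α = 11.42°
n_0 = (+0.7228, +0.6910)
n_1 = (-0.7321, +0.6812)
n_2 = (-0.6563, -0.7545)
n_3 = (+0.6601, -0.7512)
  (0,1): δ = 86.65°  ·
  (0,2): δ = 5.27°  ✓
  (0,3): δ = 87.59°  ·
  (1,2): δ = 88.08°  ·
  (1,3): δ = 5.76°  ✓
  (2,3): δ = 97.68°  ·
antipodal pairs: 2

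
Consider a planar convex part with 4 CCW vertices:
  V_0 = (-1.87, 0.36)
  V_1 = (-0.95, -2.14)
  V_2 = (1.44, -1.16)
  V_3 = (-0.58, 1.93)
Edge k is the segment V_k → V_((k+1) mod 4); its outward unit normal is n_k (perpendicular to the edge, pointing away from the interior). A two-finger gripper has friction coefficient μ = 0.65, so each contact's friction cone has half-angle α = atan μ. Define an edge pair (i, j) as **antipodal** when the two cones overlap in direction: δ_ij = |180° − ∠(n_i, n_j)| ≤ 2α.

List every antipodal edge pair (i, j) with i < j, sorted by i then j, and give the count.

count = 2; pairs: (0,2), (1,3)

α = atan 0.65 = 33.02°;  2α = 66.05°
n_0 = (-0.9385, -0.3454)
n_1 = (+0.3794, -0.9252)
n_2 = (+0.8370, +0.5472)
n_3 = (-0.7726, +0.6348)
  (0,1): δ = 87.91°  ·
  (0,2): δ = 12.97°  ✓
  (0,3): δ = 120.39°  ·
  (1,2): δ = 79.12°  ·
  (1,3): δ = 28.30°  ✓
  (2,3): δ = 72.58°  ·
antipodal pairs: 2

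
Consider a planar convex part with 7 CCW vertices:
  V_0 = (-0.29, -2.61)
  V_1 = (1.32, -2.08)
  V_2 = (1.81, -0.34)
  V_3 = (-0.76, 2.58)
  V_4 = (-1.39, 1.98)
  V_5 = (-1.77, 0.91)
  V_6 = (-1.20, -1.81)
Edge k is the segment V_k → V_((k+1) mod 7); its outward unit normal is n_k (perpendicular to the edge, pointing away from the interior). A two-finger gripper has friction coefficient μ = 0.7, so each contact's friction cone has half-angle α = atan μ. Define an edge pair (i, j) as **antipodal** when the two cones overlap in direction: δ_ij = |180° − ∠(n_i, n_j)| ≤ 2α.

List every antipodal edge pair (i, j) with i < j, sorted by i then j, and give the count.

α = atan 0.7 = 34.99°;  2α = 69.98°
n_0 = (+0.3127, -0.9499)
n_1 = (+0.9626, -0.2711)
n_2 = (+0.7507, +0.6607)
n_3 = (-0.6897, +0.7241)
n_4 = (-0.9423, +0.3347)
n_5 = (-0.9787, -0.2051)
n_6 = (-0.6603, -0.7510)
  (0,1): δ = 123.95°  ·
  (0,2): δ = 66.87°  ✓
  (0,3): δ = 25.38°  ✓
  (0,4): δ = 52.23°  ✓
  (0,5): δ = 83.61°  ·
  (0,6): δ = 120.46°  ·
  (1,2): δ = 122.92°  ·
  (1,3): δ = 30.67°  ✓
  (1,4): δ = 3.82°  ✓
  (1,5): δ = 27.56°  ✓
  (1,6): δ = 64.41°  ✓
  (2,3): δ = 87.75°  ·
  (2,4): δ = 60.90°  ✓
  (2,5): δ = 29.52°  ✓
  (2,6): δ = 7.33°  ✓
  (3,4): δ = 153.15°  ·
  (3,5): δ = 121.77°  ·
  (3,6): δ = 84.92°  ·
  (4,5): δ = 148.61°  ·
  (4,6): δ = 111.77°  ·
  (5,6): δ = 143.15°  ·
antipodal pairs: 10

count = 10; pairs: (0,2), (0,3), (0,4), (1,3), (1,4), (1,5), (1,6), (2,4), (2,5), (2,6)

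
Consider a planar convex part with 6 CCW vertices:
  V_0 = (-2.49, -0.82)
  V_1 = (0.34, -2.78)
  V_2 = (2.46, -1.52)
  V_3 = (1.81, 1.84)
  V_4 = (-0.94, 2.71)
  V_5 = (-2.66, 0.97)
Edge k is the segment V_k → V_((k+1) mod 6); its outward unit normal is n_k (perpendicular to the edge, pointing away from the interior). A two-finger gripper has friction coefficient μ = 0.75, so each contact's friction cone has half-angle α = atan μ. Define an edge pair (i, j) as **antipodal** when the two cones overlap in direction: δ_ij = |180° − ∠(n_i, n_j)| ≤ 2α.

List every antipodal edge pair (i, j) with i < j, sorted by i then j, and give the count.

count = 8; pairs: (0,2), (0,3), (1,3), (1,4), (1,5), (2,4), (2,5), (3,5)

α = atan 0.75 = 36.87°;  2α = 73.74°
n_0 = (-0.5694, -0.8221)
n_1 = (+0.5109, -0.8596)
n_2 = (+0.9818, +0.1899)
n_3 = (+0.3016, +0.9534)
n_4 = (-0.7112, +0.7030)
n_5 = (-0.9955, -0.0945)
  (0,1): δ = 114.57°  ·
  (0,2): δ = 44.35°  ✓
  (0,3): δ = 17.15°  ✓
  (0,4): δ = 80.04°  ·
  (0,5): δ = 130.13°  ·
  (1,2): δ = 109.78°  ·
  (1,3): δ = 48.28°  ✓
  (1,4): δ = 14.61°  ✓
  (1,5): δ = 64.70°  ✓
  (2,3): δ = 118.50°  ·
  (2,4): δ = 55.62°  ✓
  (2,5): δ = 5.52°  ✓
  (3,4): δ = 117.11°  ·
  (3,5): δ = 67.02°  ✓
  (4,5): δ = 129.91°  ·
antipodal pairs: 8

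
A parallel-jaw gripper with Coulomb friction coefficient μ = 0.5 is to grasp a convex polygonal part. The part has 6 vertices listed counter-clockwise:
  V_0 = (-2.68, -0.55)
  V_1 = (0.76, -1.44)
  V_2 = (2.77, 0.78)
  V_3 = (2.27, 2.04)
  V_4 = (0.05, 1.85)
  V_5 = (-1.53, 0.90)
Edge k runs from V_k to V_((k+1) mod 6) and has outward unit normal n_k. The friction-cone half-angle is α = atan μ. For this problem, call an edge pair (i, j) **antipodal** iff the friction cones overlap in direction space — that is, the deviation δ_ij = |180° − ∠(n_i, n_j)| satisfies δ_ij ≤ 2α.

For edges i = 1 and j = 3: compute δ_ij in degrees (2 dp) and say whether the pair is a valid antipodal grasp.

α = atan 0.5 = 26.57°;  2α = 53.13°
edge 1: e_1 = (+2.01, +2.22);  n_1 = (+0.7413, -0.6712)
edge 3: e_3 = (-2.22, -0.19);  n_3 = (-0.0853, +0.9964)
∠(n_1, n_3) = 137.05°
δ = |180° − 137.05°| = 42.95°
42.95° ≤ 2α = 53.13°  →  valid

δ = 42.95°, valid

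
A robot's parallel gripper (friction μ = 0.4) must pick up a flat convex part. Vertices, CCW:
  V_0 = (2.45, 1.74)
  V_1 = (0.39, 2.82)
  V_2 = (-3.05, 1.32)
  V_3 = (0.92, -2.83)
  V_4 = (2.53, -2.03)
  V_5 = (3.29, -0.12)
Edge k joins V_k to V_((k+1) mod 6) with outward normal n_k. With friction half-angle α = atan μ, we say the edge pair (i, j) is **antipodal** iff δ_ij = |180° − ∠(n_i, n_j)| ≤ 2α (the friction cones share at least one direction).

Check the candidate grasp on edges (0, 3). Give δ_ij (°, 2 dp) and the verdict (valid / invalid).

δ = 54.09°, invalid

α = atan 0.4 = 21.80°;  2α = 43.60°
edge 0: e_0 = (-2.06, +1.08);  n_0 = (+0.4643, +0.8857)
edge 3: e_3 = (+1.61, +0.80);  n_3 = (+0.4450, -0.8955)
∠(n_0, n_3) = 125.91°
δ = |180° − 125.91°| = 54.09°
54.09° > 2α = 43.60°  →  invalid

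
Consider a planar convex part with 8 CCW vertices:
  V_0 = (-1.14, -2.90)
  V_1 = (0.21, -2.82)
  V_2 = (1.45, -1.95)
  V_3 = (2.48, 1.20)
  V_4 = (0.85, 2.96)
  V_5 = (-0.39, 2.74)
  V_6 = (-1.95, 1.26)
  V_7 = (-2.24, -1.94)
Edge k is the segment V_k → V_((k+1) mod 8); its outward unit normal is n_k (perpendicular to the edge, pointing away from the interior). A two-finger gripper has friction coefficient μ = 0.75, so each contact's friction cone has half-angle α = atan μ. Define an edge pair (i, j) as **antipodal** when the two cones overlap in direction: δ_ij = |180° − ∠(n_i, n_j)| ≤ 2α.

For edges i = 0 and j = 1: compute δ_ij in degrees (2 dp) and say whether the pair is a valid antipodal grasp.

δ = 148.34°, invalid

α = atan 0.75 = 36.87°;  2α = 73.74°
edge 0: e_0 = (+1.35, +0.08);  n_0 = (+0.0592, -0.9982)
edge 1: e_1 = (+1.24, +0.87);  n_1 = (+0.5743, -0.8186)
∠(n_0, n_1) = 31.66°
δ = |180° − 31.66°| = 148.34°
148.34° > 2α = 73.74°  →  invalid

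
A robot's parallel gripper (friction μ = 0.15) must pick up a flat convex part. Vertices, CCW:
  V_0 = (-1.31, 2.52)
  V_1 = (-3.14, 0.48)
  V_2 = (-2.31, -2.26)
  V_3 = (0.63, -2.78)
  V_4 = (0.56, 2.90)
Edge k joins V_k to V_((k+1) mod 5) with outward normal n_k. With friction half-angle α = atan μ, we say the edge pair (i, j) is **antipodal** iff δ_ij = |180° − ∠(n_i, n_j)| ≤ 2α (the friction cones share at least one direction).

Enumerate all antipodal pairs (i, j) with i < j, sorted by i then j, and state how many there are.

α = atan 0.15 = 8.53°;  2α = 17.06°
n_0 = (-0.7444, +0.6678)
n_1 = (-0.9571, -0.2899)
n_2 = (-0.1742, -0.9847)
n_3 = (+0.9999, +0.0123)
n_4 = (-0.1991, +0.9800)
  (0,1): δ = 121.25°  ·
  (0,2): δ = 58.14°  ·
  (0,3): δ = 42.60°  ·
  (0,4): δ = 143.38°  ·
  (1,2): δ = 116.88°  ·
  (1,3): δ = 16.15°  ✓
  (1,4): δ = 84.63°  ·
  (2,3): δ = 79.26°  ·
  (2,4): δ = 21.52°  ·
  (3,4): δ = 79.22°  ·
antipodal pairs: 1

count = 1; pairs: (1,3)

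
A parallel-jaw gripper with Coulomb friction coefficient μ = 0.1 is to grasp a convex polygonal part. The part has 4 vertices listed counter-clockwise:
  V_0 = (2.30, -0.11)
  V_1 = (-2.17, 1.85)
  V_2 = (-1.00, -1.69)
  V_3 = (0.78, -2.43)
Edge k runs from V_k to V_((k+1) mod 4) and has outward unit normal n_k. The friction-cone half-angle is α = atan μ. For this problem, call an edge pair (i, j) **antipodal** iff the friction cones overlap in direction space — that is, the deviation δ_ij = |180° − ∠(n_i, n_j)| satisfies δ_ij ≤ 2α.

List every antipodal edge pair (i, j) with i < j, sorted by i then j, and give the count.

count = 1; pairs: (0,2)

α = atan 0.1 = 5.71°;  2α = 11.42°
n_0 = (+0.4016, +0.9158)
n_1 = (-0.9495, -0.3138)
n_2 = (-0.3839, -0.9234)
n_3 = (+0.8365, -0.5480)
  (0,1): δ = 48.03°  ·
  (0,2): δ = 1.10°  ✓
  (0,3): δ = 80.44°  ·
  (1,2): δ = 130.86°  ·
  (1,3): δ = 51.52°  ·
  (2,3): δ = 100.66°  ·
antipodal pairs: 1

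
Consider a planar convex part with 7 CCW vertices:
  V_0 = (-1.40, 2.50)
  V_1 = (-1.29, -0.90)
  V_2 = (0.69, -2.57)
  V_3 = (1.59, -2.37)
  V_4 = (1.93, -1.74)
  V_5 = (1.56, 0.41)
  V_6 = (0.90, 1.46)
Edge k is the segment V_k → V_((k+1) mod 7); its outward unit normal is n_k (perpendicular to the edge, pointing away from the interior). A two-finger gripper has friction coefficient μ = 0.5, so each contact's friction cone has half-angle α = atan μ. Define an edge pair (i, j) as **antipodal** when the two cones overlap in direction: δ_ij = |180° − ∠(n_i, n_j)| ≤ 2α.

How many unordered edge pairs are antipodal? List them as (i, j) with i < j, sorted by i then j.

α = atan 0.5 = 26.57°;  2α = 53.13°
n_0 = (-0.9995, -0.0323)
n_1 = (-0.6447, -0.7644)
n_2 = (+0.2169, -0.9762)
n_3 = (+0.8800, -0.4749)
n_4 = (+0.9855, +0.1696)
n_5 = (+0.8466, +0.5322)
n_6 = (+0.4120, +0.9112)
  (0,1): δ = 132.00°  ·
  (0,2): δ = 79.32°  ·
  (0,3): δ = 30.21°  ✓
  (0,4): δ = 7.91°  ✓
  (0,5): δ = 30.30°  ✓
  (0,6): δ = 63.82°  ·
  (1,2): δ = 127.33°  ·
  (1,3): δ = 78.21°  ·
  (1,4): δ = 40.09°  ✓
  (1,5): δ = 17.70°  ✓
  (1,6): δ = 15.81°  ✓
  (2,3): δ = 130.88°  ·
  (2,4): δ = 92.76°  ·
  (2,5): δ = 70.38°  ·
  (2,6): δ = 36.86°  ✓
  (3,4): δ = 141.88°  ·
  (3,5): δ = 119.49°  ·
  (3,6): δ = 85.98°  ·
  (4,5): δ = 157.61°  ·
  (4,6): δ = 124.10°  ·
  (5,6): δ = 146.48°  ·
antipodal pairs: 7

count = 7; pairs: (0,3), (0,4), (0,5), (1,4), (1,5), (1,6), (2,6)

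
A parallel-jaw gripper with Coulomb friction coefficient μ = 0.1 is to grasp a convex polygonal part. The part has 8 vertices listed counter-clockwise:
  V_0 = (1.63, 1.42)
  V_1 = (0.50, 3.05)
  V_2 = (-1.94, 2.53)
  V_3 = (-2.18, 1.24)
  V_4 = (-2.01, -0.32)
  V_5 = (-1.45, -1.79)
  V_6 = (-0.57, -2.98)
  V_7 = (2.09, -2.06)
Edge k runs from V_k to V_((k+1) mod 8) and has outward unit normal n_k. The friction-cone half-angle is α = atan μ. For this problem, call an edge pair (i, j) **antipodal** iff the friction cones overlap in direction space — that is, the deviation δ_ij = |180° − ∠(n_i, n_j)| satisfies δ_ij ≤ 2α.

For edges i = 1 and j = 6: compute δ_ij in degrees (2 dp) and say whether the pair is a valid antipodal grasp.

δ = 7.05°, valid

α = atan 0.1 = 5.71°;  2α = 11.42°
edge 1: e_1 = (-2.44, -0.52);  n_1 = (-0.2084, +0.9780)
edge 6: e_6 = (+2.66, +0.92);  n_6 = (+0.3269, -0.9451)
∠(n_1, n_6) = 172.95°
δ = |180° − 172.95°| = 7.05°
7.05° ≤ 2α = 11.42°  →  valid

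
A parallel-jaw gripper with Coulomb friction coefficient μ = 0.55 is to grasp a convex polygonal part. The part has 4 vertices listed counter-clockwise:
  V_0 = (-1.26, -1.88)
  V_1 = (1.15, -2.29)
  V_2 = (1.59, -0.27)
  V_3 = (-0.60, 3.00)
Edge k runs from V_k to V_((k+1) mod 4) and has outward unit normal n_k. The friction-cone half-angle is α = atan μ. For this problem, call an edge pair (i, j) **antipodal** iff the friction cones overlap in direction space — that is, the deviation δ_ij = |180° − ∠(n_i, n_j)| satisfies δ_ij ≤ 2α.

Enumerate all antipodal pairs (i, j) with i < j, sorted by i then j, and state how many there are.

α = atan 0.55 = 28.81°;  2α = 57.62°
n_0 = (-0.1677, -0.9858)
n_1 = (+0.9771, -0.2128)
n_2 = (+0.8309, +0.5565)
n_3 = (-0.9910, +0.1340)
  (0,1): δ = 92.63°  ·
  (0,2): δ = 46.53°  ✓
  (0,3): δ = 91.95°  ·
  (1,2): δ = 133.90°  ·
  (1,3): δ = 4.59°  ✓
  (2,3): δ = 41.51°  ✓
antipodal pairs: 3

count = 3; pairs: (0,2), (1,3), (2,3)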